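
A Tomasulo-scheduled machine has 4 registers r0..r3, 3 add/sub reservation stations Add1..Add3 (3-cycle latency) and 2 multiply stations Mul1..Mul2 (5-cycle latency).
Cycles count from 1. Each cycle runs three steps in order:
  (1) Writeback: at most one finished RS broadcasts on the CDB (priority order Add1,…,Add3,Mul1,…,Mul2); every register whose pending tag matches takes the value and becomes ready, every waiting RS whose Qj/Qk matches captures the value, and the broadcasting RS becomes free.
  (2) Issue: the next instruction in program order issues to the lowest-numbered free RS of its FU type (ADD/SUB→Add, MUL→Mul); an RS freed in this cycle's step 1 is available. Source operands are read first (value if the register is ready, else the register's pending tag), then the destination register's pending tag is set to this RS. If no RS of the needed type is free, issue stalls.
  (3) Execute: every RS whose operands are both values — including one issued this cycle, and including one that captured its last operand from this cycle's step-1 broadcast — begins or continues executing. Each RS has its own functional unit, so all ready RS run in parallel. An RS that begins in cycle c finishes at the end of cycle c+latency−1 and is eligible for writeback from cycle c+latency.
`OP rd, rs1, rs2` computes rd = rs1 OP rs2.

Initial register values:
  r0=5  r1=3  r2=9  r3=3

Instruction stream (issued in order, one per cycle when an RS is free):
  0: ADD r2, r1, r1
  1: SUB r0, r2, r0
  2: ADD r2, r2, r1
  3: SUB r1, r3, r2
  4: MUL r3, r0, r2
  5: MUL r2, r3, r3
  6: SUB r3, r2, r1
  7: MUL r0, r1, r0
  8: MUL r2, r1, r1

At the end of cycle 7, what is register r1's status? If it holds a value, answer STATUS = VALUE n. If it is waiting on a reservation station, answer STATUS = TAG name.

  c1: issue ADD r2<-Add1  regs: r0:5,r1:3,r2:Add1,r3:3
  c2: issue SUB r0<-Add2  regs: r0:Add2,r1:3,r2:Add1,r3:3
  c3: issue ADD r2<-Add3  regs: r0:Add2,r1:3,r2:Add3,r3:3
  c4: CDB Add1=6; issue SUB r1<-Add1  regs: r0:Add2,r1:Add1,r2:Add3,r3:3
  c5: issue MUL r3<-Mul1  regs: r0:Add2,r1:Add1,r2:Add3,r3:Mul1
  c6: issue MUL r2<-Mul2  regs: r0:Add2,r1:Add1,r2:Mul2,r3:Mul1
  c7: CDB Add2=1; issue SUB r3<-Add2  regs: r0:1,r1:Add1,r2:Mul2,r3:Add2

STATUS = TAG Add1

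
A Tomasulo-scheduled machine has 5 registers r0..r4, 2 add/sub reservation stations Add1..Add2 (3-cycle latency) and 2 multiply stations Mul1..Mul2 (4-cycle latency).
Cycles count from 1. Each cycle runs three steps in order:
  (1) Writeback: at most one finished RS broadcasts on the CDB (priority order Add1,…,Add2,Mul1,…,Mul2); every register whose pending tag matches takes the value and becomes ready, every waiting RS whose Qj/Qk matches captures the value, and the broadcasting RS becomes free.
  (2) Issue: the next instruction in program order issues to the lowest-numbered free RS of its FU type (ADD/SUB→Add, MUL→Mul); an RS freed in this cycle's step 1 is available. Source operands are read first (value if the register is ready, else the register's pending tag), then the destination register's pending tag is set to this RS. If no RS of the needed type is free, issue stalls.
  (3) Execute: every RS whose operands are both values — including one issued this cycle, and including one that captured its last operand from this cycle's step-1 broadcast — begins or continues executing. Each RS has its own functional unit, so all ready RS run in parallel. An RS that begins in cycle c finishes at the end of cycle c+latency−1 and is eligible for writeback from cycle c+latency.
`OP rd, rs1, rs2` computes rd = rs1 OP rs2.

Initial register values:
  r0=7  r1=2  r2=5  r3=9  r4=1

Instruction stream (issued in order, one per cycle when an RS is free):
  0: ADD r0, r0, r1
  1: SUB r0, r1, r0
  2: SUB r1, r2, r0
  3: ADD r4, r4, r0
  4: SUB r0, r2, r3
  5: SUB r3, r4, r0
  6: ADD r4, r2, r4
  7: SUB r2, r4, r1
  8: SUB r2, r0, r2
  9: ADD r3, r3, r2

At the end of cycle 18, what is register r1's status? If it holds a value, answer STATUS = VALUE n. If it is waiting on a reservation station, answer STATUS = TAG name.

cycle 1: issue ADD r0<-Add1 // r0:Add1,r1:2,r2:5,r3:9,r4:1
cycle 2: issue SUB r0<-Add2 // r0:Add2,r1:2,r2:5,r3:9,r4:1
cycle 3: stall // r0:Add2,r1:2,r2:5,r3:9,r4:1
cycle 4: CDB Add1=9; issue SUB r1<-Add1 // r0:Add2,r1:Add1,r2:5,r3:9,r4:1
cycle 5: stall // r0:Add2,r1:Add1,r2:5,r3:9,r4:1
cycle 6: stall // r0:Add2,r1:Add1,r2:5,r3:9,r4:1
cycle 7: CDB Add2=-7; issue ADD r4<-Add2 // r0:-7,r1:Add1,r2:5,r3:9,r4:Add2
cycle 8: stall // r0:-7,r1:Add1,r2:5,r3:9,r4:Add2
cycle 9: stall // r0:-7,r1:Add1,r2:5,r3:9,r4:Add2
cycle 10: CDB Add1=12; issue SUB r0<-Add1 // r0:Add1,r1:12,r2:5,r3:9,r4:Add2
cycle 11: CDB Add2=-6; issue SUB r3<-Add2 // r0:Add1,r1:12,r2:5,r3:Add2,r4:-6
cycle 12: stall // r0:Add1,r1:12,r2:5,r3:Add2,r4:-6
cycle 13: CDB Add1=-4; issue ADD r4<-Add1 // r0:-4,r1:12,r2:5,r3:Add2,r4:Add1
cycle 14: stall // r0:-4,r1:12,r2:5,r3:Add2,r4:Add1
cycle 15: stall // r0:-4,r1:12,r2:5,r3:Add2,r4:Add1
cycle 16: CDB Add1=-1; issue SUB r2<-Add1 // r0:-4,r1:12,r2:Add1,r3:Add2,r4:-1
cycle 17: CDB Add2=-2; issue SUB r2<-Add2 // r0:-4,r1:12,r2:Add2,r3:-2,r4:-1
cycle 18: stall // r0:-4,r1:12,r2:Add2,r3:-2,r4:-1

STATUS = VALUE 12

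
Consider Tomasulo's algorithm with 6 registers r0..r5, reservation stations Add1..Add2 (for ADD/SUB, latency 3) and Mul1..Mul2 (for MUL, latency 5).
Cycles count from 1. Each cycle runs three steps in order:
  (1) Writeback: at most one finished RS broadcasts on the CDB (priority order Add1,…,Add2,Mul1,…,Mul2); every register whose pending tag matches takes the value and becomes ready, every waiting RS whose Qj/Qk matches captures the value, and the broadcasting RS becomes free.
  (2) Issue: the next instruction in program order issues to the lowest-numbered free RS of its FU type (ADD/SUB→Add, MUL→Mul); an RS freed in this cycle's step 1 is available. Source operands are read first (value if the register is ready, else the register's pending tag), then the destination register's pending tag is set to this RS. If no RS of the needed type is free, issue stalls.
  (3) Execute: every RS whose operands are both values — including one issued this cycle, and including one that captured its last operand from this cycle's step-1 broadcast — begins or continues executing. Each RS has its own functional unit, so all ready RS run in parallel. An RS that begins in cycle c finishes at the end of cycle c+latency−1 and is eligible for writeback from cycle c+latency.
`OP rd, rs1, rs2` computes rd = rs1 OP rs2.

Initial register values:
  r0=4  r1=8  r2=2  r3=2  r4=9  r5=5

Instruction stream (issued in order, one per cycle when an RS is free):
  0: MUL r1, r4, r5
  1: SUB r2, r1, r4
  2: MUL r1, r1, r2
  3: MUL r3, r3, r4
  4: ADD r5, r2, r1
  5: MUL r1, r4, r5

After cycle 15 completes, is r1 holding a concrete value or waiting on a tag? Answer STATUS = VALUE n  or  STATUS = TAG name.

  c1: issue MUL r1<-Mul1  regs: r0:4,r1:Mul1,r2:2,r3:2,r4:9,r5:5
  c2: issue SUB r2<-Add1  regs: r0:4,r1:Mul1,r2:Add1,r3:2,r4:9,r5:5
  c3: issue MUL r1<-Mul2  regs: r0:4,r1:Mul2,r2:Add1,r3:2,r4:9,r5:5
  c4: stall  regs: r0:4,r1:Mul2,r2:Add1,r3:2,r4:9,r5:5
  c5: stall  regs: r0:4,r1:Mul2,r2:Add1,r3:2,r4:9,r5:5
  c6: CDB Mul1=45; issue MUL r3<-Mul1  regs: r0:4,r1:Mul2,r2:Add1,r3:Mul1,r4:9,r5:5
  c7: issue ADD r5<-Add2  regs: r0:4,r1:Mul2,r2:Add1,r3:Mul1,r4:9,r5:Add2
  c8: stall  regs: r0:4,r1:Mul2,r2:Add1,r3:Mul1,r4:9,r5:Add2
  c9: CDB Add1=36; stall  regs: r0:4,r1:Mul2,r2:36,r3:Mul1,r4:9,r5:Add2
  c10: stall  regs: r0:4,r1:Mul2,r2:36,r3:Mul1,r4:9,r5:Add2
  c11: CDB Mul1=18; issue MUL r1<-Mul1  regs: r0:4,r1:Mul1,r2:36,r3:18,r4:9,r5:Add2
  c12: -  regs: r0:4,r1:Mul1,r2:36,r3:18,r4:9,r5:Add2
  c13: -  regs: r0:4,r1:Mul1,r2:36,r3:18,r4:9,r5:Add2
  c14: CDB Mul2=1620  regs: r0:4,r1:Mul1,r2:36,r3:18,r4:9,r5:Add2
  c15: -  regs: r0:4,r1:Mul1,r2:36,r3:18,r4:9,r5:Add2

STATUS = TAG Mul1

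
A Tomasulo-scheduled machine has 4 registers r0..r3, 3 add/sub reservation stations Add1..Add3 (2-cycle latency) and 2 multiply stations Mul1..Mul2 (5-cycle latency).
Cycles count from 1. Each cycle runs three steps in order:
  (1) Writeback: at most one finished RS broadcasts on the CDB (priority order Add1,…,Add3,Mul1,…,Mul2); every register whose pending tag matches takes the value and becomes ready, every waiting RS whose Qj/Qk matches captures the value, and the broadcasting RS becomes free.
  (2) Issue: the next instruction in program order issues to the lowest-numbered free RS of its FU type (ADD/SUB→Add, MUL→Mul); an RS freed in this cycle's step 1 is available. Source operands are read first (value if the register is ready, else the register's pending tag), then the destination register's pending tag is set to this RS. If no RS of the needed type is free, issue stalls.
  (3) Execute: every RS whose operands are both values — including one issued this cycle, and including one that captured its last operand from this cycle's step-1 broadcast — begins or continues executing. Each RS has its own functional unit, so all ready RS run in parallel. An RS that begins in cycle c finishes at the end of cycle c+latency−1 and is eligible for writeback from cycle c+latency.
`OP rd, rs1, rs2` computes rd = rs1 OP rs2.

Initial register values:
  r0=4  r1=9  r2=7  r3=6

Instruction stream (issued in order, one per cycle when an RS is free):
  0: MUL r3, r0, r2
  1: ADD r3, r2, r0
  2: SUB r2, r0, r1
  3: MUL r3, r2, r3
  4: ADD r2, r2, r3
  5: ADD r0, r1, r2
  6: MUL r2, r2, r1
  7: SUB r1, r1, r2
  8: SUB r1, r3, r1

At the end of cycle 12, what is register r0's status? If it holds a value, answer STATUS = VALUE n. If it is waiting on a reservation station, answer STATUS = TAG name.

cycle 1: issue MUL r3<-Mul1 // r0:4,r1:9,r2:7,r3:Mul1
cycle 2: issue ADD r3<-Add1 // r0:4,r1:9,r2:7,r3:Add1
cycle 3: issue SUB r2<-Add2 // r0:4,r1:9,r2:Add2,r3:Add1
cycle 4: CDB Add1=11; issue MUL r3<-Mul2 // r0:4,r1:9,r2:Add2,r3:Mul2
cycle 5: CDB Add2=-5; issue ADD r2<-Add1 // r0:4,r1:9,r2:Add1,r3:Mul2
cycle 6: CDB Mul1=28; issue ADD r0<-Add2 // r0:Add2,r1:9,r2:Add1,r3:Mul2
cycle 7: issue MUL r2<-Mul1 // r0:Add2,r1:9,r2:Mul1,r3:Mul2
cycle 8: issue SUB r1<-Add3 // r0:Add2,r1:Add3,r2:Mul1,r3:Mul2
cycle 9: stall // r0:Add2,r1:Add3,r2:Mul1,r3:Mul2
cycle 10: CDB Mul2=-55; stall // r0:Add2,r1:Add3,r2:Mul1,r3:-55
cycle 11: stall // r0:Add2,r1:Add3,r2:Mul1,r3:-55
cycle 12: CDB Add1=-60; issue SUB r1<-Add1 // r0:Add2,r1:Add1,r2:Mul1,r3:-55

STATUS = TAG Add2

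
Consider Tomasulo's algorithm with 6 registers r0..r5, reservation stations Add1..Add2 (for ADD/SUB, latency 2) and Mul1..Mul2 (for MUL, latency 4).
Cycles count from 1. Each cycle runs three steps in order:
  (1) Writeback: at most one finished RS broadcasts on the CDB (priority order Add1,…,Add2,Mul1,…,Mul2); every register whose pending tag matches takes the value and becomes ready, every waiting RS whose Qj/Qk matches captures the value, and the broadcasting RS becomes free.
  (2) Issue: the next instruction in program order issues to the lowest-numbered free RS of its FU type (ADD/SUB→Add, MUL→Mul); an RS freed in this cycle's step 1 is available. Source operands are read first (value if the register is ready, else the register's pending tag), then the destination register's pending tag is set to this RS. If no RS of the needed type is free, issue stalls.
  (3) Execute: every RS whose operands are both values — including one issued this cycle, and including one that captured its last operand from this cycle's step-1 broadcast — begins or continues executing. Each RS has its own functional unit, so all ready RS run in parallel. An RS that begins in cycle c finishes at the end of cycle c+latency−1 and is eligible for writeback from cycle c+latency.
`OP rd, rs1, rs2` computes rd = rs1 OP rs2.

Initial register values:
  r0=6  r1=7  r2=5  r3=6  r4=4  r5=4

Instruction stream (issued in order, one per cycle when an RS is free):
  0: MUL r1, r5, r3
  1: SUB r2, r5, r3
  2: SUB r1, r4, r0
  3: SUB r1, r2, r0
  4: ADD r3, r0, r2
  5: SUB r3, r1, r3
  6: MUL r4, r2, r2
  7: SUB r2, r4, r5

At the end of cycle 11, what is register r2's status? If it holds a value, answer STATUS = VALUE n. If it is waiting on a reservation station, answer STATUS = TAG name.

c1: issue MUL r1<-Mul1 | r0:6,r1:Mul1,r2:5,r3:6,r4:4,r5:4
c2: issue SUB r2<-Add1 | r0:6,r1:Mul1,r2:Add1,r3:6,r4:4,r5:4
c3: issue SUB r1<-Add2 | r0:6,r1:Add2,r2:Add1,r3:6,r4:4,r5:4
c4: CDB Add1=-2; issue SUB r1<-Add1 | r0:6,r1:Add1,r2:-2,r3:6,r4:4,r5:4
c5: CDB Add2=-2; issue ADD r3<-Add2 | r0:6,r1:Add1,r2:-2,r3:Add2,r4:4,r5:4
c6: CDB Add1=-8; issue SUB r3<-Add1 | r0:6,r1:-8,r2:-2,r3:Add1,r4:4,r5:4
c7: CDB Add2=4; issue MUL r4<-Mul2 | r0:6,r1:-8,r2:-2,r3:Add1,r4:Mul2,r5:4
c8: CDB Mul1=24; issue SUB r2<-Add2 | r0:6,r1:-8,r2:Add2,r3:Add1,r4:Mul2,r5:4
c9: CDB Add1=-12 | r0:6,r1:-8,r2:Add2,r3:-12,r4:Mul2,r5:4
c10: - | r0:6,r1:-8,r2:Add2,r3:-12,r4:Mul2,r5:4
c11: CDB Mul2=4 | r0:6,r1:-8,r2:Add2,r3:-12,r4:4,r5:4

STATUS = TAG Add2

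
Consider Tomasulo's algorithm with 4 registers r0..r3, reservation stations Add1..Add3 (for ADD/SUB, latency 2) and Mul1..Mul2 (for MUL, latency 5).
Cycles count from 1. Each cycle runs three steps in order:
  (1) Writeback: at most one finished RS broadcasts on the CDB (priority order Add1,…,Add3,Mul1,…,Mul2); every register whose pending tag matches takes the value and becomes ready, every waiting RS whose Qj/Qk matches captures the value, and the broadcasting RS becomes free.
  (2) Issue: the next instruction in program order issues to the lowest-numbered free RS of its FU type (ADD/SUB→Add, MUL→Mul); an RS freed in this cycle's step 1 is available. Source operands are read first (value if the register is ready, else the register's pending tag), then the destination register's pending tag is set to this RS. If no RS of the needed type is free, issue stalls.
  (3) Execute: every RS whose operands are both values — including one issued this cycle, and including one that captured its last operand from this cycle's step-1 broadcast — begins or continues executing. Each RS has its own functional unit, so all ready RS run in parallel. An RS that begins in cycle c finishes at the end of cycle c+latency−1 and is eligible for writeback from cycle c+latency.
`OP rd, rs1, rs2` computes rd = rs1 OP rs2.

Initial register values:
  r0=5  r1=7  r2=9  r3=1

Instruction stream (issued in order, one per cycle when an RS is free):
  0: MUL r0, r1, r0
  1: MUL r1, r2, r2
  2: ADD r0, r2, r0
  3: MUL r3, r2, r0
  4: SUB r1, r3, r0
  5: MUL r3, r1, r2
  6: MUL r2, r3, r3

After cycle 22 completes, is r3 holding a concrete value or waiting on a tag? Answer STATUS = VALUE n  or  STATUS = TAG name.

STATUS = VALUE 3168

c1: issue MUL r0<-Mul1 | r0:Mul1,r1:7,r2:9,r3:1
c2: issue MUL r1<-Mul2 | r0:Mul1,r1:Mul2,r2:9,r3:1
c3: issue ADD r0<-Add1 | r0:Add1,r1:Mul2,r2:9,r3:1
c4: stall | r0:Add1,r1:Mul2,r2:9,r3:1
c5: stall | r0:Add1,r1:Mul2,r2:9,r3:1
c6: CDB Mul1=35; issue MUL r3<-Mul1 | r0:Add1,r1:Mul2,r2:9,r3:Mul1
c7: CDB Mul2=81; issue SUB r1<-Add2 | r0:Add1,r1:Add2,r2:9,r3:Mul1
c8: CDB Add1=44; issue MUL r3<-Mul2 | r0:44,r1:Add2,r2:9,r3:Mul2
c9: stall | r0:44,r1:Add2,r2:9,r3:Mul2
c10: stall | r0:44,r1:Add2,r2:9,r3:Mul2
c11: stall | r0:44,r1:Add2,r2:9,r3:Mul2
c12: stall | r0:44,r1:Add2,r2:9,r3:Mul2
c13: CDB Mul1=396; issue MUL r2<-Mul1 | r0:44,r1:Add2,r2:Mul1,r3:Mul2
c14: - | r0:44,r1:Add2,r2:Mul1,r3:Mul2
c15: CDB Add2=352 | r0:44,r1:352,r2:Mul1,r3:Mul2
c16: - | r0:44,r1:352,r2:Mul1,r3:Mul2
c17: - | r0:44,r1:352,r2:Mul1,r3:Mul2
c18: - | r0:44,r1:352,r2:Mul1,r3:Mul2
c19: - | r0:44,r1:352,r2:Mul1,r3:Mul2
c20: CDB Mul2=3168 | r0:44,r1:352,r2:Mul1,r3:3168
c21: - | r0:44,r1:352,r2:Mul1,r3:3168
c22: - | r0:44,r1:352,r2:Mul1,r3:3168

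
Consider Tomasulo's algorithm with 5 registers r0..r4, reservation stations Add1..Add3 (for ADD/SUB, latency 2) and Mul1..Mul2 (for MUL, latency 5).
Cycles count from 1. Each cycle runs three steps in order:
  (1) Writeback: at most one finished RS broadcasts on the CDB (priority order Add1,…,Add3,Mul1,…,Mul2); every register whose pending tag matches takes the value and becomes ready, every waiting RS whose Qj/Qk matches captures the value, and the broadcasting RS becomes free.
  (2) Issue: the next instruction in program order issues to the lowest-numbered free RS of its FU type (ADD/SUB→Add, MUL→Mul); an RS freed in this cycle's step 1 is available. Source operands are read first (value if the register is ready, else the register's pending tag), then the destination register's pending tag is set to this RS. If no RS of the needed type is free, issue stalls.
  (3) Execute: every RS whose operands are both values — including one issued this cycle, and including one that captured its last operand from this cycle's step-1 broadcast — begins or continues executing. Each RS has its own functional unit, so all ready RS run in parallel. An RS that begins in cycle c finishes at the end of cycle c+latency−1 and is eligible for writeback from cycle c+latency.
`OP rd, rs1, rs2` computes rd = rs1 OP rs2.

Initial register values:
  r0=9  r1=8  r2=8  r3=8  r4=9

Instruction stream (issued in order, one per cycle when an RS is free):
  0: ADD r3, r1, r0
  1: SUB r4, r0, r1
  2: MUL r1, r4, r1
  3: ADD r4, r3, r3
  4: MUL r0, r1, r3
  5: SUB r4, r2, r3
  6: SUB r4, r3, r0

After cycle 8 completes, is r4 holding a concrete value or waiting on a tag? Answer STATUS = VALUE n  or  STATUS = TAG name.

cycle 1: issue ADD r3<-Add1 // r0:9,r1:8,r2:8,r3:Add1,r4:9
cycle 2: issue SUB r4<-Add2 // r0:9,r1:8,r2:8,r3:Add1,r4:Add2
cycle 3: CDB Add1=17; issue MUL r1<-Mul1 // r0:9,r1:Mul1,r2:8,r3:17,r4:Add2
cycle 4: CDB Add2=1; issue ADD r4<-Add1 // r0:9,r1:Mul1,r2:8,r3:17,r4:Add1
cycle 5: issue MUL r0<-Mul2 // r0:Mul2,r1:Mul1,r2:8,r3:17,r4:Add1
cycle 6: CDB Add1=34; issue SUB r4<-Add1 // r0:Mul2,r1:Mul1,r2:8,r3:17,r4:Add1
cycle 7: issue SUB r4<-Add2 // r0:Mul2,r1:Mul1,r2:8,r3:17,r4:Add2
cycle 8: CDB Add1=-9 // r0:Mul2,r1:Mul1,r2:8,r3:17,r4:Add2

STATUS = TAG Add2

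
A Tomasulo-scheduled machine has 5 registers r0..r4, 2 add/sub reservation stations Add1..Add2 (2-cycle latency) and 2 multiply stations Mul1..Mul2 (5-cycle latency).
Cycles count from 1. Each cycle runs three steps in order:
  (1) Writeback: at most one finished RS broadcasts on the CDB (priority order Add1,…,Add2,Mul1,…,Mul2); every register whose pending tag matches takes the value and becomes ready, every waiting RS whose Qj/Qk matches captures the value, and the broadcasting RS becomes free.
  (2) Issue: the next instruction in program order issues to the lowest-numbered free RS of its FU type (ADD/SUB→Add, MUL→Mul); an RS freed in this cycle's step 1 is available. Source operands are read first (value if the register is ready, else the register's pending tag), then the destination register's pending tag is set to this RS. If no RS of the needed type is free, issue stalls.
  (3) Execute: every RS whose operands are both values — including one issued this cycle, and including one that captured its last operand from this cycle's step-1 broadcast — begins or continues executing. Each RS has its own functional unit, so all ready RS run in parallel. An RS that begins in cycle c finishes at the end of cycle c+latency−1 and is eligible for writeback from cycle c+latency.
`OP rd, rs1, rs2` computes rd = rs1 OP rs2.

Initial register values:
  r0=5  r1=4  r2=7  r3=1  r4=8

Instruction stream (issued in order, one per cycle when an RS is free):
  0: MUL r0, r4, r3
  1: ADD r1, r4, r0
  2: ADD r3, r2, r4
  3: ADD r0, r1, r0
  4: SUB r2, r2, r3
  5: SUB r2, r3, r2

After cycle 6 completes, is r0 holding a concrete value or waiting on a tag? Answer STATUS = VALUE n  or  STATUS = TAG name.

STATUS = TAG Add2

  c1: issue MUL r0<-Mul1  regs: r0:Mul1,r1:4,r2:7,r3:1,r4:8
  c2: issue ADD r1<-Add1  regs: r0:Mul1,r1:Add1,r2:7,r3:1,r4:8
  c3: issue ADD r3<-Add2  regs: r0:Mul1,r1:Add1,r2:7,r3:Add2,r4:8
  c4: stall  regs: r0:Mul1,r1:Add1,r2:7,r3:Add2,r4:8
  c5: CDB Add2=15; issue ADD r0<-Add2  regs: r0:Add2,r1:Add1,r2:7,r3:15,r4:8
  c6: CDB Mul1=8; stall  regs: r0:Add2,r1:Add1,r2:7,r3:15,r4:8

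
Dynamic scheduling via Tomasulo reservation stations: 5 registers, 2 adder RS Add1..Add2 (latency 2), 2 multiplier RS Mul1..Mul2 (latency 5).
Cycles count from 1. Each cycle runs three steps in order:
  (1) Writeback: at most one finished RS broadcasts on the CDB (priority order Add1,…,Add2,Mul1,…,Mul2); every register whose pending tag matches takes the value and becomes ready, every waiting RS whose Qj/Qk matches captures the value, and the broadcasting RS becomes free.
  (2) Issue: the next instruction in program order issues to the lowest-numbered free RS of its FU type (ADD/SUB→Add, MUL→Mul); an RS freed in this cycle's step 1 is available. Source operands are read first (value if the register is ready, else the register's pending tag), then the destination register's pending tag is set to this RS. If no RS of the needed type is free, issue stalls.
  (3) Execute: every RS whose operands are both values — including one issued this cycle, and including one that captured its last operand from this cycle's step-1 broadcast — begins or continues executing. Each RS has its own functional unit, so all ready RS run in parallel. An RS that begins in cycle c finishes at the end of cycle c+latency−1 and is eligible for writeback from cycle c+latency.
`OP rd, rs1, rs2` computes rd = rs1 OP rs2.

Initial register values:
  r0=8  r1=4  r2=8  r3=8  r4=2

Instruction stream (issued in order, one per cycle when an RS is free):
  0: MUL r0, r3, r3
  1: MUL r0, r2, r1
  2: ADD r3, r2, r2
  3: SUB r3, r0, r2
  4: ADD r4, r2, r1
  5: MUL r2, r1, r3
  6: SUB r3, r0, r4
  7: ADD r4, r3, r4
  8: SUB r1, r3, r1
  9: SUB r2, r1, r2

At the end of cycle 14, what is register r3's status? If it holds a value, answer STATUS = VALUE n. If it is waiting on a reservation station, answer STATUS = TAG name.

c1: issue MUL r0<-Mul1 | r0:Mul1,r1:4,r2:8,r3:8,r4:2
c2: issue MUL r0<-Mul2 | r0:Mul2,r1:4,r2:8,r3:8,r4:2
c3: issue ADD r3<-Add1 | r0:Mul2,r1:4,r2:8,r3:Add1,r4:2
c4: issue SUB r3<-Add2 | r0:Mul2,r1:4,r2:8,r3:Add2,r4:2
c5: CDB Add1=16; issue ADD r4<-Add1 | r0:Mul2,r1:4,r2:8,r3:Add2,r4:Add1
c6: CDB Mul1=64; issue MUL r2<-Mul1 | r0:Mul2,r1:4,r2:Mul1,r3:Add2,r4:Add1
c7: CDB Add1=12; issue SUB r3<-Add1 | r0:Mul2,r1:4,r2:Mul1,r3:Add1,r4:12
c8: CDB Mul2=32; stall | r0:32,r1:4,r2:Mul1,r3:Add1,r4:12
c9: stall | r0:32,r1:4,r2:Mul1,r3:Add1,r4:12
c10: CDB Add1=20; issue ADD r4<-Add1 | r0:32,r1:4,r2:Mul1,r3:20,r4:Add1
c11: CDB Add2=24; issue SUB r1<-Add2 | r0:32,r1:Add2,r2:Mul1,r3:20,r4:Add1
c12: CDB Add1=32; issue SUB r2<-Add1 | r0:32,r1:Add2,r2:Add1,r3:20,r4:32
c13: CDB Add2=16 | r0:32,r1:16,r2:Add1,r3:20,r4:32
c14: - | r0:32,r1:16,r2:Add1,r3:20,r4:32

STATUS = VALUE 20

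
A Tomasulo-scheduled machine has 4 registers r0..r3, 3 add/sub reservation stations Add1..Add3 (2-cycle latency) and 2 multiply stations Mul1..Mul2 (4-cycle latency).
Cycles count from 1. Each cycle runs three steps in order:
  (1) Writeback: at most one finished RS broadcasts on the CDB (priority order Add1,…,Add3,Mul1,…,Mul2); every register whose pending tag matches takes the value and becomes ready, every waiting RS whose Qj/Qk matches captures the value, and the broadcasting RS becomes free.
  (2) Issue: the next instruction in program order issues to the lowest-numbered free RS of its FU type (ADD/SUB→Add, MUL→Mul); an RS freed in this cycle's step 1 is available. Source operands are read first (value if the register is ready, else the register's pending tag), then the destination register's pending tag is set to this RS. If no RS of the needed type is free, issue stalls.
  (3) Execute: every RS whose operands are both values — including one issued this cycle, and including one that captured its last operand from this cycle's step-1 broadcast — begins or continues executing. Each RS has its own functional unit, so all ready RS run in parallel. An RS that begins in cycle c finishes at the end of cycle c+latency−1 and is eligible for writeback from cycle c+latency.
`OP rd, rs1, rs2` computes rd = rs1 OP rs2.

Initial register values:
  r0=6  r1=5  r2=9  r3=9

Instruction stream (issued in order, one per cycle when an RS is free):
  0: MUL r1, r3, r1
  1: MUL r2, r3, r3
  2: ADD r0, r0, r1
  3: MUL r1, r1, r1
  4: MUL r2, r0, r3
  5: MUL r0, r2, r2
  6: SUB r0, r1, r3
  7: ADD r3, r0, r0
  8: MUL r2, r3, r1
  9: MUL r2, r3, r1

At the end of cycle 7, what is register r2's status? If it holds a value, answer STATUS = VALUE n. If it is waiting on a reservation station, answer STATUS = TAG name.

STATUS = TAG Mul2

  c1: issue MUL r1<-Mul1  regs: r0:6,r1:Mul1,r2:9,r3:9
  c2: issue MUL r2<-Mul2  regs: r0:6,r1:Mul1,r2:Mul2,r3:9
  c3: issue ADD r0<-Add1  regs: r0:Add1,r1:Mul1,r2:Mul2,r3:9
  c4: stall  regs: r0:Add1,r1:Mul1,r2:Mul2,r3:9
  c5: CDB Mul1=45; issue MUL r1<-Mul1  regs: r0:Add1,r1:Mul1,r2:Mul2,r3:9
  c6: CDB Mul2=81; issue MUL r2<-Mul2  regs: r0:Add1,r1:Mul1,r2:Mul2,r3:9
  c7: CDB Add1=51; stall  regs: r0:51,r1:Mul1,r2:Mul2,r3:9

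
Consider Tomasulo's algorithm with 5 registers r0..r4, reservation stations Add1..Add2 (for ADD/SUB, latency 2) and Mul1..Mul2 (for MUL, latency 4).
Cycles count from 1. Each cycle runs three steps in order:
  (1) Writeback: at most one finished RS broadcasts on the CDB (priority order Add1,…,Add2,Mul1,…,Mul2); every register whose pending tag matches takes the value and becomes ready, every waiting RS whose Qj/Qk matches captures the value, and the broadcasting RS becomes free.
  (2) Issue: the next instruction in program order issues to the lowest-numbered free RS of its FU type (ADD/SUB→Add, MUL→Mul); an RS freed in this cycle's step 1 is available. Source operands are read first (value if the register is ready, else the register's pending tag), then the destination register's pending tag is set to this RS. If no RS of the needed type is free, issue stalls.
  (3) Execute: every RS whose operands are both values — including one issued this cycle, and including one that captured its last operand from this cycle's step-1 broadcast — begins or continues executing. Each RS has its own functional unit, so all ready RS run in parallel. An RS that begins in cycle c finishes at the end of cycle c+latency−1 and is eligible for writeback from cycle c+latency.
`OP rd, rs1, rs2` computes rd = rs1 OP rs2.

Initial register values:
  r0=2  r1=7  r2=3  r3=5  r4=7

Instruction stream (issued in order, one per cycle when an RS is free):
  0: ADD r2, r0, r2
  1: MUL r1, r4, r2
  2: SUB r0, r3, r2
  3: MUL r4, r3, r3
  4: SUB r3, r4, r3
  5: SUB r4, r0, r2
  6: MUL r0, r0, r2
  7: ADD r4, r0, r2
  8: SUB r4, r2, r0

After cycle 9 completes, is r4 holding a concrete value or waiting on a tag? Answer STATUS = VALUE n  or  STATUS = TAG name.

STATUS = TAG Add2

cycle 1: issue ADD r2<-Add1 // r0:2,r1:7,r2:Add1,r3:5,r4:7
cycle 2: issue MUL r1<-Mul1 // r0:2,r1:Mul1,r2:Add1,r3:5,r4:7
cycle 3: CDB Add1=5; issue SUB r0<-Add1 // r0:Add1,r1:Mul1,r2:5,r3:5,r4:7
cycle 4: issue MUL r4<-Mul2 // r0:Add1,r1:Mul1,r2:5,r3:5,r4:Mul2
cycle 5: CDB Add1=0; issue SUB r3<-Add1 // r0:0,r1:Mul1,r2:5,r3:Add1,r4:Mul2
cycle 6: issue SUB r4<-Add2 // r0:0,r1:Mul1,r2:5,r3:Add1,r4:Add2
cycle 7: CDB Mul1=35; issue MUL r0<-Mul1 // r0:Mul1,r1:35,r2:5,r3:Add1,r4:Add2
cycle 8: CDB Add2=-5; issue ADD r4<-Add2 // r0:Mul1,r1:35,r2:5,r3:Add1,r4:Add2
cycle 9: CDB Mul2=25; stall // r0:Mul1,r1:35,r2:5,r3:Add1,r4:Add2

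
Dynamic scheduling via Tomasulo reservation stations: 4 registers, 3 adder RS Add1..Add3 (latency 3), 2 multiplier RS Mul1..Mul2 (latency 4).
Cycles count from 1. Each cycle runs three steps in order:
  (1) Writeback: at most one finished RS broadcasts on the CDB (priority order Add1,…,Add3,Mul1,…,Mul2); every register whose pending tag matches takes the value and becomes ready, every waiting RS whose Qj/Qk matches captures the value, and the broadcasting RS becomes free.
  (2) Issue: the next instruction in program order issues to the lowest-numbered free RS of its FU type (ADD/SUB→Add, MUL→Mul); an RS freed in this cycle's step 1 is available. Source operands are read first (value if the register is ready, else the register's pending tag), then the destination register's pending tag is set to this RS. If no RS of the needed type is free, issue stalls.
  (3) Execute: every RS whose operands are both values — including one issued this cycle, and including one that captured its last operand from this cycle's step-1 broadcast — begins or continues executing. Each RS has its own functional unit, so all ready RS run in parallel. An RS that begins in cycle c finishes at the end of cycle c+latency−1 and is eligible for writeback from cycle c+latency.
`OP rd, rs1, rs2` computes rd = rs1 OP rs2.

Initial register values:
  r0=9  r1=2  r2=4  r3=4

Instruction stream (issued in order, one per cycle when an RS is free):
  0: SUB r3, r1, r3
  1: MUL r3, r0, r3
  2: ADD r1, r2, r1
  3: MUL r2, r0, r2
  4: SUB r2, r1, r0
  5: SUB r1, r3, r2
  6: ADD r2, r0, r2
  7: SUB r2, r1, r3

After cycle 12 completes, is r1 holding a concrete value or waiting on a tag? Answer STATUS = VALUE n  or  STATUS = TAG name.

  c1: issue SUB r3<-Add1  regs: r0:9,r1:2,r2:4,r3:Add1
  c2: issue MUL r3<-Mul1  regs: r0:9,r1:2,r2:4,r3:Mul1
  c3: issue ADD r1<-Add2  regs: r0:9,r1:Add2,r2:4,r3:Mul1
  c4: CDB Add1=-2; issue MUL r2<-Mul2  regs: r0:9,r1:Add2,r2:Mul2,r3:Mul1
  c5: issue SUB r2<-Add1  regs: r0:9,r1:Add2,r2:Add1,r3:Mul1
  c6: CDB Add2=6; issue SUB r1<-Add2  regs: r0:9,r1:Add2,r2:Add1,r3:Mul1
  c7: issue ADD r2<-Add3  regs: r0:9,r1:Add2,r2:Add3,r3:Mul1
  c8: CDB Mul1=-18; stall  regs: r0:9,r1:Add2,r2:Add3,r3:-18
  c9: CDB Add1=-3; issue SUB r2<-Add1  regs: r0:9,r1:Add2,r2:Add1,r3:-18
  c10: CDB Mul2=36  regs: r0:9,r1:Add2,r2:Add1,r3:-18
  c11: -  regs: r0:9,r1:Add2,r2:Add1,r3:-18
  c12: CDB Add2=-15  regs: r0:9,r1:-15,r2:Add1,r3:-18

STATUS = VALUE -15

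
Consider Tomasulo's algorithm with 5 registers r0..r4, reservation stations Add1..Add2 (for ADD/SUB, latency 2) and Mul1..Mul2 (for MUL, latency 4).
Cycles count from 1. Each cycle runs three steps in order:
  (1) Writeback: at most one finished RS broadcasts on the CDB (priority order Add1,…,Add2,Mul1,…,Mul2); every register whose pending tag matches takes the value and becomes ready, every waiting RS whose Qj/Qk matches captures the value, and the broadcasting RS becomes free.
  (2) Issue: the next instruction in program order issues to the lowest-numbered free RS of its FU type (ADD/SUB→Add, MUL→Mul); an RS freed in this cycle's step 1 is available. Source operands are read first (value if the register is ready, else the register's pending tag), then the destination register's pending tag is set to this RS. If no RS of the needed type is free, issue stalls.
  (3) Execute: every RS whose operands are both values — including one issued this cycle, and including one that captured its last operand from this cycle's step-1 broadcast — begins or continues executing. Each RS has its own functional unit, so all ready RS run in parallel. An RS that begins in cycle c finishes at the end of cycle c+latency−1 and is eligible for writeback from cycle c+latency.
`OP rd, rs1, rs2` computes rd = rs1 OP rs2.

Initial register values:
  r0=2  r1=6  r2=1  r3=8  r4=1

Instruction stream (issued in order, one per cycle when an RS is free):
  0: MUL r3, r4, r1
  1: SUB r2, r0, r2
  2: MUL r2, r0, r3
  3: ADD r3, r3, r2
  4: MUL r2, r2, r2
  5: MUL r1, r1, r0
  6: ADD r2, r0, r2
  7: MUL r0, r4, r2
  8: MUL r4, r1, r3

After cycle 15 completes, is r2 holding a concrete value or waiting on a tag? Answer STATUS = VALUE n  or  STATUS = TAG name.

STATUS = VALUE 146

c1: issue MUL r3<-Mul1 | r0:2,r1:6,r2:1,r3:Mul1,r4:1
c2: issue SUB r2<-Add1 | r0:2,r1:6,r2:Add1,r3:Mul1,r4:1
c3: issue MUL r2<-Mul2 | r0:2,r1:6,r2:Mul2,r3:Mul1,r4:1
c4: CDB Add1=1; issue ADD r3<-Add1 | r0:2,r1:6,r2:Mul2,r3:Add1,r4:1
c5: CDB Mul1=6; issue MUL r2<-Mul1 | r0:2,r1:6,r2:Mul1,r3:Add1,r4:1
c6: stall | r0:2,r1:6,r2:Mul1,r3:Add1,r4:1
c7: stall | r0:2,r1:6,r2:Mul1,r3:Add1,r4:1
c8: stall | r0:2,r1:6,r2:Mul1,r3:Add1,r4:1
c9: CDB Mul2=12; issue MUL r1<-Mul2 | r0:2,r1:Mul2,r2:Mul1,r3:Add1,r4:1
c10: issue ADD r2<-Add2 | r0:2,r1:Mul2,r2:Add2,r3:Add1,r4:1
c11: CDB Add1=18; stall | r0:2,r1:Mul2,r2:Add2,r3:18,r4:1
c12: stall | r0:2,r1:Mul2,r2:Add2,r3:18,r4:1
c13: CDB Mul1=144; issue MUL r0<-Mul1 | r0:Mul1,r1:Mul2,r2:Add2,r3:18,r4:1
c14: CDB Mul2=12; issue MUL r4<-Mul2 | r0:Mul1,r1:12,r2:Add2,r3:18,r4:Mul2
c15: CDB Add2=146 | r0:Mul1,r1:12,r2:146,r3:18,r4:Mul2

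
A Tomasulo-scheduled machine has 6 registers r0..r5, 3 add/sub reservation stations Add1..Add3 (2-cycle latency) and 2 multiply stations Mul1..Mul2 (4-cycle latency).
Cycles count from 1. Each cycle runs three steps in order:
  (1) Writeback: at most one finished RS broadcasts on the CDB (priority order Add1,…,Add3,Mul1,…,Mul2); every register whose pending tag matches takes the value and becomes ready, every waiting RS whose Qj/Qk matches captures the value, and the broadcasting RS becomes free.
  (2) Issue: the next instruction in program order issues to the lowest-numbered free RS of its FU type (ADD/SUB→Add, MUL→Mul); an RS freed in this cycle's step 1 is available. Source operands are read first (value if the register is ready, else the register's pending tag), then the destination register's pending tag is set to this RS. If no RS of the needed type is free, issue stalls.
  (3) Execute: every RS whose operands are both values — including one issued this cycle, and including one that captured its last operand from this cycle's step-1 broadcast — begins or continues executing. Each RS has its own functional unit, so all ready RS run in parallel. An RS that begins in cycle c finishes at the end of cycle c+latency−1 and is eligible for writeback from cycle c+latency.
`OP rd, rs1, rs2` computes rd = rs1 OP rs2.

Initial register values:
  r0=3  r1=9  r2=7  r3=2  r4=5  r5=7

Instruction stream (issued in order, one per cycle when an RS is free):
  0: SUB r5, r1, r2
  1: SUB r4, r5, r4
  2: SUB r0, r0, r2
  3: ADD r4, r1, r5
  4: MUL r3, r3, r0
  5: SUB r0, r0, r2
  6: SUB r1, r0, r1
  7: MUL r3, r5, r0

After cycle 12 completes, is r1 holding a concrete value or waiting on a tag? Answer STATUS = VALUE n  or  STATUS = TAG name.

cycle 1: issue SUB r5<-Add1 // r0:3,r1:9,r2:7,r3:2,r4:5,r5:Add1
cycle 2: issue SUB r4<-Add2 // r0:3,r1:9,r2:7,r3:2,r4:Add2,r5:Add1
cycle 3: CDB Add1=2; issue SUB r0<-Add1 // r0:Add1,r1:9,r2:7,r3:2,r4:Add2,r5:2
cycle 4: issue ADD r4<-Add3 // r0:Add1,r1:9,r2:7,r3:2,r4:Add3,r5:2
cycle 5: CDB Add1=-4; issue MUL r3<-Mul1 // r0:-4,r1:9,r2:7,r3:Mul1,r4:Add3,r5:2
cycle 6: CDB Add2=-3; issue SUB r0<-Add1 // r0:Add1,r1:9,r2:7,r3:Mul1,r4:Add3,r5:2
cycle 7: CDB Add3=11; issue SUB r1<-Add2 // r0:Add1,r1:Add2,r2:7,r3:Mul1,r4:11,r5:2
cycle 8: CDB Add1=-11; issue MUL r3<-Mul2 // r0:-11,r1:Add2,r2:7,r3:Mul2,r4:11,r5:2
cycle 9: CDB Mul1=-8 // r0:-11,r1:Add2,r2:7,r3:Mul2,r4:11,r5:2
cycle 10: CDB Add2=-20 // r0:-11,r1:-20,r2:7,r3:Mul2,r4:11,r5:2
cycle 11: - // r0:-11,r1:-20,r2:7,r3:Mul2,r4:11,r5:2
cycle 12: CDB Mul2=-22 // r0:-11,r1:-20,r2:7,r3:-22,r4:11,r5:2

STATUS = VALUE -20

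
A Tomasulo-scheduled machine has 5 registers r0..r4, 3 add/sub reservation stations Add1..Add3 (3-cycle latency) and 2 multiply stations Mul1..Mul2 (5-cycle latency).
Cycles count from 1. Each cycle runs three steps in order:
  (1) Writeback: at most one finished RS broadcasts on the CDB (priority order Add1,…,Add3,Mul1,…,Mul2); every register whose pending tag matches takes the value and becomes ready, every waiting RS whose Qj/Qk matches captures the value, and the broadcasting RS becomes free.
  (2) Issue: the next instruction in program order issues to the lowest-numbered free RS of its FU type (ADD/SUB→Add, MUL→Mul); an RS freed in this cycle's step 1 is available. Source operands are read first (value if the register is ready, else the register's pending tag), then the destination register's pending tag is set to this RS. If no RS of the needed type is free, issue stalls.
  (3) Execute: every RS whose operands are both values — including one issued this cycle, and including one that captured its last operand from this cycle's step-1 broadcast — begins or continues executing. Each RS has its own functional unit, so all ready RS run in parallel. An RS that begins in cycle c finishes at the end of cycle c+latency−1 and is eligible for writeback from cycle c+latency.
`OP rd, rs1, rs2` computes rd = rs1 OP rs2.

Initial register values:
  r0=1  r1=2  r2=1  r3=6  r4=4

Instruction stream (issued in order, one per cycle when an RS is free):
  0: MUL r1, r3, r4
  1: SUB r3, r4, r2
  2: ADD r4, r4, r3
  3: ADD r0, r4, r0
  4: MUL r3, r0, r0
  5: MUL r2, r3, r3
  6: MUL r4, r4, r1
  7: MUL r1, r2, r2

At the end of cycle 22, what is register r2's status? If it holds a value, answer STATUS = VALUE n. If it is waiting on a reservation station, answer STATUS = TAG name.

cycle 1: issue MUL r1<-Mul1 // r0:1,r1:Mul1,r2:1,r3:6,r4:4
cycle 2: issue SUB r3<-Add1 // r0:1,r1:Mul1,r2:1,r3:Add1,r4:4
cycle 3: issue ADD r4<-Add2 // r0:1,r1:Mul1,r2:1,r3:Add1,r4:Add2
cycle 4: issue ADD r0<-Add3 // r0:Add3,r1:Mul1,r2:1,r3:Add1,r4:Add2
cycle 5: CDB Add1=3; issue MUL r3<-Mul2 // r0:Add3,r1:Mul1,r2:1,r3:Mul2,r4:Add2
cycle 6: CDB Mul1=24; issue MUL r2<-Mul1 // r0:Add3,r1:24,r2:Mul1,r3:Mul2,r4:Add2
cycle 7: stall // r0:Add3,r1:24,r2:Mul1,r3:Mul2,r4:Add2
cycle 8: CDB Add2=7; stall // r0:Add3,r1:24,r2:Mul1,r3:Mul2,r4:7
cycle 9: stall // r0:Add3,r1:24,r2:Mul1,r3:Mul2,r4:7
cycle 10: stall // r0:Add3,r1:24,r2:Mul1,r3:Mul2,r4:7
cycle 11: CDB Add3=8; stall // r0:8,r1:24,r2:Mul1,r3:Mul2,r4:7
cycle 12: stall // r0:8,r1:24,r2:Mul1,r3:Mul2,r4:7
cycle 13: stall // r0:8,r1:24,r2:Mul1,r3:Mul2,r4:7
cycle 14: stall // r0:8,r1:24,r2:Mul1,r3:Mul2,r4:7
cycle 15: stall // r0:8,r1:24,r2:Mul1,r3:Mul2,r4:7
cycle 16: CDB Mul2=64; issue MUL r4<-Mul2 // r0:8,r1:24,r2:Mul1,r3:64,r4:Mul2
cycle 17: stall // r0:8,r1:24,r2:Mul1,r3:64,r4:Mul2
cycle 18: stall // r0:8,r1:24,r2:Mul1,r3:64,r4:Mul2
cycle 19: stall // r0:8,r1:24,r2:Mul1,r3:64,r4:Mul2
cycle 20: stall // r0:8,r1:24,r2:Mul1,r3:64,r4:Mul2
cycle 21: CDB Mul1=4096; issue MUL r1<-Mul1 // r0:8,r1:Mul1,r2:4096,r3:64,r4:Mul2
cycle 22: CDB Mul2=168 // r0:8,r1:Mul1,r2:4096,r3:64,r4:168

STATUS = VALUE 4096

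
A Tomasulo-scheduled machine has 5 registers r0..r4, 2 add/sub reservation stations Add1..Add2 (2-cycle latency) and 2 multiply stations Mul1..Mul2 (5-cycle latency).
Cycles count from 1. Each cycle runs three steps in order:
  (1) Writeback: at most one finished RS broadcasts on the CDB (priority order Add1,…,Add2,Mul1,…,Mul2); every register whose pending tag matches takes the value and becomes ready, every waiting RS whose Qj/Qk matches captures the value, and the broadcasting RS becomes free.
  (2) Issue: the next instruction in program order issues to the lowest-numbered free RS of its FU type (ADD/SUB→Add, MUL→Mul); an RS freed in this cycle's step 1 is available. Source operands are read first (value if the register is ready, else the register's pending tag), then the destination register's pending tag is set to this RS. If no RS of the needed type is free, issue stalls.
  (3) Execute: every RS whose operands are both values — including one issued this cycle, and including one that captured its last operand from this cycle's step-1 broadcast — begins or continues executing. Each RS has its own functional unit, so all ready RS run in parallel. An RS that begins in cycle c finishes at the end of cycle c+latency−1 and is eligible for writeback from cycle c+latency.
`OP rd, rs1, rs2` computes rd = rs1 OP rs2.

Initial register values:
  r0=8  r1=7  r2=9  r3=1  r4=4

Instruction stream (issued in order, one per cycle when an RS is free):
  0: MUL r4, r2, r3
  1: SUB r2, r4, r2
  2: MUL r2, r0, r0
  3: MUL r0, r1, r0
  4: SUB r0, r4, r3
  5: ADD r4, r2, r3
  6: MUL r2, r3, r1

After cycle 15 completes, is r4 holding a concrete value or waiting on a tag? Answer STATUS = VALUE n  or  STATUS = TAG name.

STATUS = VALUE 65

c1: issue MUL r4<-Mul1 | r0:8,r1:7,r2:9,r3:1,r4:Mul1
c2: issue SUB r2<-Add1 | r0:8,r1:7,r2:Add1,r3:1,r4:Mul1
c3: issue MUL r2<-Mul2 | r0:8,r1:7,r2:Mul2,r3:1,r4:Mul1
c4: stall | r0:8,r1:7,r2:Mul2,r3:1,r4:Mul1
c5: stall | r0:8,r1:7,r2:Mul2,r3:1,r4:Mul1
c6: CDB Mul1=9; issue MUL r0<-Mul1 | r0:Mul1,r1:7,r2:Mul2,r3:1,r4:9
c7: issue SUB r0<-Add2 | r0:Add2,r1:7,r2:Mul2,r3:1,r4:9
c8: CDB Add1=0; issue ADD r4<-Add1 | r0:Add2,r1:7,r2:Mul2,r3:1,r4:Add1
c9: CDB Add2=8; stall | r0:8,r1:7,r2:Mul2,r3:1,r4:Add1
c10: CDB Mul2=64; issue MUL r2<-Mul2 | r0:8,r1:7,r2:Mul2,r3:1,r4:Add1
c11: CDB Mul1=56 | r0:8,r1:7,r2:Mul2,r3:1,r4:Add1
c12: CDB Add1=65 | r0:8,r1:7,r2:Mul2,r3:1,r4:65
c13: - | r0:8,r1:7,r2:Mul2,r3:1,r4:65
c14: - | r0:8,r1:7,r2:Mul2,r3:1,r4:65
c15: CDB Mul2=7 | r0:8,r1:7,r2:7,r3:1,r4:65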